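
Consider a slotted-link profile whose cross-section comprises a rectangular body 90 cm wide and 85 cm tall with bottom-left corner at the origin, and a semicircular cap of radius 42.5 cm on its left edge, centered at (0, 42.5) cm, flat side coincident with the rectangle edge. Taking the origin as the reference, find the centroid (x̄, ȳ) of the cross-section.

Part | A | x̄ᵢ | ȳᵢ | A·x̄ᵢ | A·ȳᵢ
rectangular body | 7650.00 | 45.00 | 42.50 | 344250.00 | 325125.00
semicircular end | 2837.25 | -18.04 | 42.50 | -51177.08 | 120583.16
Σ | 10487.25 |  |  | 293072.92 | 445708.16
x̄ = 293072.92 / 10487.25 = 27.95 cm
ȳ = 445708.16 / 10487.25 = 42.50 cm

x̄ = 27.95 cm, ȳ = 42.50 cm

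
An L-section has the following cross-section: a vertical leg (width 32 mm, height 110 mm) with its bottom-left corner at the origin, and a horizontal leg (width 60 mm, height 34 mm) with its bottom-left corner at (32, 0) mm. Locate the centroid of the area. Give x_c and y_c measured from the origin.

x_c = 32.88 mm, y_c = 41.06 mm

vertical leg: A = 32 × 110 = 3520.00, centroid at (16.00, 55.00).
horizontal leg: A = 60 × 34 = 2040.00, centroid at (62.00, 17.00).
ΣA = 5560.00 mm², ΣAx_c = 182800.00 mm³, ΣAy_c = 228280.00 mm³.
x_c = 182800.00/5560.00 = 32.88 mm; y_c = 228280.00/5560.00 = 41.06 mm.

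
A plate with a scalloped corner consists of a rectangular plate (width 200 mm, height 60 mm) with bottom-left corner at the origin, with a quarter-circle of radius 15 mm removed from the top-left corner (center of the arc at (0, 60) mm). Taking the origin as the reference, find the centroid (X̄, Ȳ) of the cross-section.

plate: A = 200 × 60 = 12000.00, centroid at (100.00, 30.00).
removed quarter-circle: A = −¼π·15² = -176.71, centroid at (6.37, 53.63).
ΣA = 11823.29 mm², ΣAX̄ = 1198875.00 mm³, ΣAȲ = 350522.12 mm³.
X̄ = 1198875.00/11823.29 = 101.40 mm; Ȳ = 350522.12/11823.29 = 29.65 mm.

X̄ = 101.40 mm, Ȳ = 29.65 mm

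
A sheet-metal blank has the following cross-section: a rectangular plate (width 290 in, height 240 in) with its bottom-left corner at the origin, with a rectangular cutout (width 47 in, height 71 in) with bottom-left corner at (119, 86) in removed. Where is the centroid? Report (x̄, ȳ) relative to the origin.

plate: A = 290 × 240 = 69600.00, centroid at (145.00, 120.00).
hole: A = −(47 × 71) = -3337.00, centroid at (142.50, 121.50).
ΣA = 66263.00 in²
ΣAx̄ = (69600.00)(145.00) + (-3337.00)(142.50) = 9616477.50 in³
ΣAȳ = (69600.00)(120.00) + (-3337.00)(121.50) = 7946554.50 in³
x̄ = 9616477.50 / 66263.00 = 145.13 in
ȳ = 7946554.50 / 66263.00 = 119.92 in

x̄ = 145.13 in, ȳ = 119.92 in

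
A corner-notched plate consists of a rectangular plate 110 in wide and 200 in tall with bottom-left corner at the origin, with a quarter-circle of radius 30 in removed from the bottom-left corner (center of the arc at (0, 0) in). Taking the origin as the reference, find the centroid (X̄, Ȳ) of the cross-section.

X̄ = 56.40 in, Ȳ = 102.90 in

plate: A = 110 × 200 = 22000.00, centroid at (55.00, 100.00).
removed quarter-circle: A = −¼π·30² = -706.86, centroid at (12.73, 12.73).
ΣA = 21293.14 in², ΣAX̄ = 1201000.00 in³, ΣAȲ = 2191000.00 in³.
X̄ = 1201000.00/21293.14 = 56.40 in; Ȳ = 2191000.00/21293.14 = 102.90 in.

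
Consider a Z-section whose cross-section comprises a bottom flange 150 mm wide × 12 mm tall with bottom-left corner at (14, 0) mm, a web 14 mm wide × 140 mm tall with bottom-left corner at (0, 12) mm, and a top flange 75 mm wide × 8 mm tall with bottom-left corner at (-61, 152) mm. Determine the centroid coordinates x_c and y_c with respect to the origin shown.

Part | A | x̄ᵢ | ȳᵢ | A·x̄ᵢ | A·ȳᵢ
bottom flange | 1800.00 | 89.00 | 6.00 | 160200.00 | 10800.00
web | 1960.00 | 7.00 | 82.00 | 13720.00 | 160720.00
top flange | 600.00 | -23.50 | 156.00 | -14100.00 | 93600.00
Σ | 4360.00 |  |  | 159820.00 | 265120.00
x_c = 159820.00 / 4360.00 = 36.66 mm
y_c = 265120.00 / 4360.00 = 60.81 mm

x_c = 36.66 mm, y_c = 60.81 mm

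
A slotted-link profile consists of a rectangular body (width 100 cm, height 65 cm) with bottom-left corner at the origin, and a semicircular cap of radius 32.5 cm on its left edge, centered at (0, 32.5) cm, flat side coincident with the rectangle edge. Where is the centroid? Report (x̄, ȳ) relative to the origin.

x̄ = 37.03 cm, ȳ = 32.50 cm

Part | A | x̄ᵢ | ȳᵢ | A·x̄ᵢ | A·ȳᵢ
rectangular body | 6500.00 | 50.00 | 32.50 | 325000.00 | 211250.00
semicircular end | 1659.15 | -13.79 | 32.50 | -22885.42 | 53922.49
Σ | 8159.15 |  |  | 302114.58 | 265172.49
x̄ = 302114.58 / 8159.15 = 37.03 cm
ȳ = 265172.49 / 8159.15 = 32.50 cm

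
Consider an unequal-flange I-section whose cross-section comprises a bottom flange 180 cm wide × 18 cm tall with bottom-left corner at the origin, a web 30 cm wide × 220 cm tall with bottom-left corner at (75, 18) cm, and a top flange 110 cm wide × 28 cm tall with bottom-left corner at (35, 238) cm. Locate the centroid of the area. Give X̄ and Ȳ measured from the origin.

X̄ = 90.00 cm, Ȳ = 127.72 cm

Part | A | x̄ᵢ | ȳᵢ | A·x̄ᵢ | A·ȳᵢ
bottom flange | 3240.00 | 90.00 | 9.00 | 291600.00 | 29160.00
web | 6600.00 | 90.00 | 128.00 | 594000.00 | 844800.00
top flange | 3080.00 | 90.00 | 252.00 | 277200.00 | 776160.00
Σ | 12920.00 |  |  | 1162800.00 | 1650120.00
X̄ = 1162800.00 / 12920.00 = 90.00 cm
Ȳ = 1650120.00 / 12920.00 = 127.72 cm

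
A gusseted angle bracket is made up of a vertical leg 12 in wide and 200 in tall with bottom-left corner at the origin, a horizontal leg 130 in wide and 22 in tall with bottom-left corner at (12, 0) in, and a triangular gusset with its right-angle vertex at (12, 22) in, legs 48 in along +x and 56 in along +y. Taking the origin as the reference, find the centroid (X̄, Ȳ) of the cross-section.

vertical leg: A = 12 × 200 = 2400.00, centroid at (6.00, 100.00).
horizontal leg: A = 130 × 22 = 2860.00, centroid at (77.00, 11.00).
gusset: A = ½·48·56 = 1344.00, centroid at (28.00, 40.67).
ΣA = 6604.00 in²
ΣAX̄ = (2400.00)(6.00) + (2860.00)(77.00) + (1344.00)(28.00) = 272252.00 in³
ΣAȲ = (2400.00)(100.00) + (2860.00)(11.00) + (1344.00)(40.67) = 326116.00 in³
X̄ = 272252.00 / 6604.00 = 41.23 in
Ȳ = 326116.00 / 6604.00 = 49.38 in

X̄ = 41.23 in, Ȳ = 49.38 in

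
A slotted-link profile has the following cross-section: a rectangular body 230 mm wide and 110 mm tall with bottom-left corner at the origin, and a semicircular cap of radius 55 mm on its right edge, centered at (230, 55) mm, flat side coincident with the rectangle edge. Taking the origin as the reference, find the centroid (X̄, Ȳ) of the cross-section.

X̄ = 136.87 mm, Ȳ = 55.00 mm

rectangular body: A = 230 × 110 = 25300.00, centroid at (115.00, 55.00).
semicircular end: A = ½π·55² = 4751.66, centroid at (253.34, 55.00).
ΣA = 30051.66 mm², ΣAX̄ = 4113298.21 mm³, ΣAȲ = 1652841.24 mm³.
X̄ = 4113298.21/30051.66 = 136.87 mm; Ȳ = 1652841.24/30051.66 = 55.00 mm.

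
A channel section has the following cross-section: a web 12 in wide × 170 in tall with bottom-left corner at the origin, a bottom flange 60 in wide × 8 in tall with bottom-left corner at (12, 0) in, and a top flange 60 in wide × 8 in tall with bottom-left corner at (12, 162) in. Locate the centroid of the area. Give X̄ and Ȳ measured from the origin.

Part | A | x̄ᵢ | ȳᵢ | A·x̄ᵢ | A·ȳᵢ
web | 2040.00 | 6.00 | 85.00 | 12240.00 | 173400.00
bottom flange | 480.00 | 42.00 | 4.00 | 20160.00 | 1920.00
top flange | 480.00 | 42.00 | 166.00 | 20160.00 | 79680.00
Σ | 3000.00 |  |  | 52560.00 | 255000.00
X̄ = 52560.00 / 3000.00 = 17.52 in
Ȳ = 255000.00 / 3000.00 = 85.00 in

X̄ = 17.52 in, Ȳ = 85.00 in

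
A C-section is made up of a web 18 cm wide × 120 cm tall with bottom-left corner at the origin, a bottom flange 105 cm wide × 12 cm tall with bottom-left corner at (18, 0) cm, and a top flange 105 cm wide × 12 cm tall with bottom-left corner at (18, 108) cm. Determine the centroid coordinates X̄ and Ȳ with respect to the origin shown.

web: A = 18 × 120 = 2160.00, centroid at (9.00, 60.00).
bottom flange: A = 105 × 12 = 1260.00, centroid at (70.50, 6.00).
top flange: A = 105 × 12 = 1260.00, centroid at (70.50, 114.00).
ΣA = 4680.00 cm², ΣAX̄ = 197100.00 cm³, ΣAȲ = 280800.00 cm³.
X̄ = 197100.00/4680.00 = 42.12 cm; Ȳ = 280800.00/4680.00 = 60.00 cm.

X̄ = 42.12 cm, Ȳ = 60.00 cm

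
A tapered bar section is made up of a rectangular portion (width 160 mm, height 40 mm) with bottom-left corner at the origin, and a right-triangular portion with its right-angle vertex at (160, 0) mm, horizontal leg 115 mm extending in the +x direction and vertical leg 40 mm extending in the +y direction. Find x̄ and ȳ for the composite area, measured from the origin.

x̄ = 111.28 mm, ȳ = 18.24 mm

rectangular portion: A = 160 × 40 = 6400.00, centroid at (80.00, 20.00).
triangular portion: A = ½·115·40 = 2300.00, centroid at (198.33, 13.33).
ΣA = 8700.00 mm², ΣAx̄ = 968166.67 mm³, ΣAȳ = 158666.67 mm³.
x̄ = 968166.67/8700.00 = 111.28 mm; ȳ = 158666.67/8700.00 = 18.24 mm.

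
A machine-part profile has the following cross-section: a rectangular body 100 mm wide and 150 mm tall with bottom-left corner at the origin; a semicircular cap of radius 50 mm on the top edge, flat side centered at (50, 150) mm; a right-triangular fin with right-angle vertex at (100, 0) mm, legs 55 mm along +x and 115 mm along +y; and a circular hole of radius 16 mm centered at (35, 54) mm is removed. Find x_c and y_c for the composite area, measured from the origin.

rectangular body: A = 100 × 150 = 15000.00, centroid at (50.00, 75.00).
semicircular top: A = ½π·50² = 3926.99, centroid at (50.00, 171.22).
triangular fin: A = ½·55·115 = 3162.50, centroid at (118.33, 38.33).
hole: A = −π·16² = -804.25, centroid at (35.00, 54.00).
ΣA = 21285.24 mm²
ΣAx_c = (15000.00)(50.00) + (3926.99)(50.00) + (3162.50)(118.33) + (-804.25)(35.00) = 1292430.04 mm³
ΣAy_c = (15000.00)(75.00) + (3926.99)(171.22) + (3162.50)(38.33) + (-804.25)(54.00) = 1875181.75 mm³
x_c = 1292430.04 / 21285.24 = 60.72 mm
y_c = 1875181.75 / 21285.24 = 88.10 mm

x_c = 60.72 mm, y_c = 88.10 mm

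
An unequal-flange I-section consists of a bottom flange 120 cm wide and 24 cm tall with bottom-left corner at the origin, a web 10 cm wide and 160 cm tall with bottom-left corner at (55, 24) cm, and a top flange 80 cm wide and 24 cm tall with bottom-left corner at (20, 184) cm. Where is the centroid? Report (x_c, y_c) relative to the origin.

bottom flange: A = 120 × 24 = 2880.00, centroid at (60.00, 12.00).
web: A = 10 × 160 = 1600.00, centroid at (60.00, 104.00).
top flange: A = 80 × 24 = 1920.00, centroid at (60.00, 196.00).
ΣA = 6400.00 cm²
ΣAx_c = (2880.00)(60.00) + (1600.00)(60.00) + (1920.00)(60.00) = 384000.00 cm³
ΣAy_c = (2880.00)(12.00) + (1600.00)(104.00) + (1920.00)(196.00) = 577280.00 cm³
x_c = 384000.00 / 6400.00 = 60.00 cm
y_c = 577280.00 / 6400.00 = 90.20 cm

x_c = 60.00 cm, y_c = 90.20 cm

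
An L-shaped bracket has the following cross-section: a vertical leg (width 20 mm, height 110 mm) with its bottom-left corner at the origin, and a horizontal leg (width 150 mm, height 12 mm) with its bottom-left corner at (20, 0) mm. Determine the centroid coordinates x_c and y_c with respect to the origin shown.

Part | A | x̄ᵢ | ȳᵢ | A·x̄ᵢ | A·ȳᵢ
vertical leg | 2200.00 | 10.00 | 55.00 | 22000.00 | 121000.00
horizontal leg | 1800.00 | 95.00 | 6.00 | 171000.00 | 10800.00
Σ | 4000.00 |  |  | 193000.00 | 131800.00
x_c = 193000.00 / 4000.00 = 48.25 mm
y_c = 131800.00 / 4000.00 = 32.95 mm

x_c = 48.25 mm, y_c = 32.95 mm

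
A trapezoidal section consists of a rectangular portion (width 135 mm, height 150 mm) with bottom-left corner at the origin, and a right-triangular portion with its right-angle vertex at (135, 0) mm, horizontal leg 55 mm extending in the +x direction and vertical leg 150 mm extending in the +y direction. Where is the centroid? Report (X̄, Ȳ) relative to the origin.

X̄ = 82.03 mm, Ȳ = 70.77 mm

Part | A | x̄ᵢ | ȳᵢ | A·x̄ᵢ | A·ȳᵢ
rectangular portion | 20250.00 | 67.50 | 75.00 | 1366875.00 | 1518750.00
triangular portion | 4125.00 | 153.33 | 50.00 | 632500.00 | 206250.00
Σ | 24375.00 |  |  | 1999375.00 | 1725000.00
X̄ = 1999375.00 / 24375.00 = 82.03 mm
Ȳ = 1725000.00 / 24375.00 = 70.77 mm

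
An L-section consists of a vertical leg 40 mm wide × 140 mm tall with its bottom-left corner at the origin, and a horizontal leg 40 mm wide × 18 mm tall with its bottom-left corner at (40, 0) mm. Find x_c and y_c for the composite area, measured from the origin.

vertical leg: A = 40 × 140 = 5600.00, centroid at (20.00, 70.00).
horizontal leg: A = 40 × 18 = 720.00, centroid at (60.00, 9.00).
ΣA = 6320.00 mm²
ΣAx_c = (5600.00)(20.00) + (720.00)(60.00) = 155200.00 mm³
ΣAy_c = (5600.00)(70.00) + (720.00)(9.00) = 398480.00 mm³
x_c = 155200.00 / 6320.00 = 24.56 mm
y_c = 398480.00 / 6320.00 = 63.05 mm

x_c = 24.56 mm, y_c = 63.05 mm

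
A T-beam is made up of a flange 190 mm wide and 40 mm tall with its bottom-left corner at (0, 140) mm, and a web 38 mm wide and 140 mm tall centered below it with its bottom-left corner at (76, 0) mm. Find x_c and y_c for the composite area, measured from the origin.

web: A = 38 × 140 = 5320.00, centroid at (95.00, 70.00).
flange: A = 190 × 40 = 7600.00, centroid at (95.00, 160.00).
ΣA = 12920.00 mm²
ΣAx_c = (5320.00)(95.00) + (7600.00)(95.00) = 1227400.00 mm³
ΣAy_c = (5320.00)(70.00) + (7600.00)(160.00) = 1588400.00 mm³
x_c = 1227400.00 / 12920.00 = 95.00 mm
y_c = 1588400.00 / 12920.00 = 122.94 mm

x_c = 95.00 mm, y_c = 122.94 mm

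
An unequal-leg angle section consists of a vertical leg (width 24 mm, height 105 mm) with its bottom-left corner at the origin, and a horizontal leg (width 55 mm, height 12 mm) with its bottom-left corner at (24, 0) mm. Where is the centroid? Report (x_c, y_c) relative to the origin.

x_c = 20.20 mm, y_c = 42.85 mm

vertical leg: A = 24 × 105 = 2520.00, centroid at (12.00, 52.50).
horizontal leg: A = 55 × 12 = 660.00, centroid at (51.50, 6.00).
ΣA = 3180.00 mm², ΣAx_c = 64230.00 mm³, ΣAy_c = 136260.00 mm³.
x_c = 64230.00/3180.00 = 20.20 mm; y_c = 136260.00/3180.00 = 42.85 mm.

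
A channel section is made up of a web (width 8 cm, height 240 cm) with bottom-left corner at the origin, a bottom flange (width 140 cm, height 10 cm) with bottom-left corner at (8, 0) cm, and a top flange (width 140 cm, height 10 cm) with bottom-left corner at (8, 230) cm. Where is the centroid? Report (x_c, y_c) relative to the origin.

web: A = 8 × 240 = 1920.00, centroid at (4.00, 120.00).
bottom flange: A = 140 × 10 = 1400.00, centroid at (78.00, 5.00).
top flange: A = 140 × 10 = 1400.00, centroid at (78.00, 235.00).
ΣA = 4720.00 cm²
ΣAx_c = (1920.00)(4.00) + (1400.00)(78.00) + (1400.00)(78.00) = 226080.00 cm³
ΣAy_c = (1920.00)(120.00) + (1400.00)(5.00) + (1400.00)(235.00) = 566400.00 cm³
x_c = 226080.00 / 4720.00 = 47.90 cm
y_c = 566400.00 / 4720.00 = 120.00 cm

x_c = 47.90 cm, y_c = 120.00 cm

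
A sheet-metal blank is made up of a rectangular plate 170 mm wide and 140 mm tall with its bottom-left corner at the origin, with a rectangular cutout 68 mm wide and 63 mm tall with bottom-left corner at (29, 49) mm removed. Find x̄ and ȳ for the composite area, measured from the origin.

x̄ = 89.83 mm, ȳ = 67.70 mm

plate: A = 170 × 140 = 23800.00, centroid at (85.00, 70.00).
hole: A = −(68 × 63) = -4284.00, centroid at (63.00, 80.50).
ΣA = 19516.00 mm², ΣAx̄ = 1753108.00 mm³, ΣAȳ = 1321138.00 mm³.
x̄ = 1753108.00/19516.00 = 89.83 mm; ȳ = 1321138.00/19516.00 = 67.70 mm.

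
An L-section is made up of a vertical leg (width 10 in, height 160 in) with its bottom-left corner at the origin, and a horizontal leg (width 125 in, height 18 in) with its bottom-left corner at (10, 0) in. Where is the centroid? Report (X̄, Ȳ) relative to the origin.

vertical leg: A = 10 × 160 = 1600.00, centroid at (5.00, 80.00).
horizontal leg: A = 125 × 18 = 2250.00, centroid at (72.50, 9.00).
ΣA = 3850.00 in², ΣAX̄ = 171125.00 in³, ΣAȲ = 148250.00 in³.
X̄ = 171125.00/3850.00 = 44.45 in; Ȳ = 148250.00/3850.00 = 38.51 in.

X̄ = 44.45 in, Ȳ = 38.51 in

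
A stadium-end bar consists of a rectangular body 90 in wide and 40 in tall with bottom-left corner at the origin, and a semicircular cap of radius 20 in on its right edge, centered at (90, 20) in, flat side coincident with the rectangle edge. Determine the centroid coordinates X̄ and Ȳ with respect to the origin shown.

X̄ = 52.95 in, Ȳ = 20.00 in

rectangular body: A = 90 × 40 = 3600.00, centroid at (45.00, 20.00).
semicircular end: A = ½π·20² = 628.32, centroid at (98.49, 20.00).
ΣA = 4228.32 in²
ΣAX̄ = (3600.00)(45.00) + (628.32)(98.49) = 223882.00 in³
ΣAȲ = (3600.00)(20.00) + (628.32)(20.00) = 84566.37 in³
X̄ = 223882.00 / 4228.32 = 52.95 in
Ȳ = 84566.37 / 4228.32 = 20.00 in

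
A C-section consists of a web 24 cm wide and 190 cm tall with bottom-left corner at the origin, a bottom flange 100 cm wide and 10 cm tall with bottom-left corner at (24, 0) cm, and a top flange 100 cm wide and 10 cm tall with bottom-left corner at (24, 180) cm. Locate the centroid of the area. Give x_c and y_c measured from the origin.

x_c = 30.90 cm, y_c = 95.00 cm

web: A = 24 × 190 = 4560.00, centroid at (12.00, 95.00).
bottom flange: A = 100 × 10 = 1000.00, centroid at (74.00, 5.00).
top flange: A = 100 × 10 = 1000.00, centroid at (74.00, 185.00).
ΣA = 6560.00 cm², ΣAx_c = 202720.00 cm³, ΣAy_c = 623200.00 cm³.
x_c = 202720.00/6560.00 = 30.90 cm; y_c = 623200.00/6560.00 = 95.00 cm.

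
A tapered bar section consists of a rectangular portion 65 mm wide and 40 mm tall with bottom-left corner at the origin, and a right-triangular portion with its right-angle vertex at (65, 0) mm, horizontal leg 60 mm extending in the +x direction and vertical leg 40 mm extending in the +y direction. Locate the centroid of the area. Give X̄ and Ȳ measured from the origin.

X̄ = 49.08 mm, Ȳ = 17.89 mm

Part | A | x̄ᵢ | ȳᵢ | A·x̄ᵢ | A·ȳᵢ
rectangular portion | 2600.00 | 32.50 | 20.00 | 84500.00 | 52000.00
triangular portion | 1200.00 | 85.00 | 13.33 | 102000.00 | 16000.00
Σ | 3800.00 |  |  | 186500.00 | 68000.00
X̄ = 186500.00 / 3800.00 = 49.08 mm
Ȳ = 68000.00 / 3800.00 = 17.89 mm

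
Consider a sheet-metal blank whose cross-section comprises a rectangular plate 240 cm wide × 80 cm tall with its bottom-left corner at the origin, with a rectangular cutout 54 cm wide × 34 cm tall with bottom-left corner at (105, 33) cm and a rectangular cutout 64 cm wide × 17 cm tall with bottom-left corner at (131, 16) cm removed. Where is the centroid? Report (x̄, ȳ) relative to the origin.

x̄ = 115.77 cm, ȳ = 39.91 cm

plate: A = 240 × 80 = 19200.00, centroid at (120.00, 40.00).
hole 1: A = −(54 × 34) = -1836.00, centroid at (132.00, 50.00).
hole 2: A = −(64 × 17) = -1088.00, centroid at (163.00, 24.50).
ΣA = 16276.00 cm²
ΣAx̄ = (19200.00)(120.00) + (-1836.00)(132.00) + (-1088.00)(163.00) = 1884304.00 cm³
ΣAȳ = (19200.00)(40.00) + (-1836.00)(50.00) + (-1088.00)(24.50) = 649544.00 cm³
x̄ = 1884304.00 / 16276.00 = 115.77 cm
ȳ = 649544.00 / 16276.00 = 39.91 cm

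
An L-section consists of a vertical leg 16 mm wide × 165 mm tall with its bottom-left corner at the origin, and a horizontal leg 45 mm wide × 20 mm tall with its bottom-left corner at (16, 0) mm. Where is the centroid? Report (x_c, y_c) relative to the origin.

x_c = 15.75 mm, y_c = 64.07 mm

vertical leg: A = 16 × 165 = 2640.00, centroid at (8.00, 82.50).
horizontal leg: A = 45 × 20 = 900.00, centroid at (38.50, 10.00).
ΣA = 3540.00 mm², ΣAx_c = 55770.00 mm³, ΣAy_c = 226800.00 mm³.
x_c = 55770.00/3540.00 = 15.75 mm; y_c = 226800.00/3540.00 = 64.07 mm.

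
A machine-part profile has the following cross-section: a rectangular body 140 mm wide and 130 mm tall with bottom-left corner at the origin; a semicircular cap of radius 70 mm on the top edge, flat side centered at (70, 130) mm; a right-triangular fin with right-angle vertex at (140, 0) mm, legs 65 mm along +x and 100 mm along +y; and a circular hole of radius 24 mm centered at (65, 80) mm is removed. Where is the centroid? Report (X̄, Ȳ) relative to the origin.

Part | A | x̄ᵢ | ȳᵢ | A·x̄ᵢ | A·ȳᵢ
rectangular body | 18200.00 | 70.00 | 65.00 | 1274000.00 | 1183000.00
semicircular top | 7696.90 | 70.00 | 159.71 | 538783.14 | 1229263.93
triangular fin | 3250.00 | 161.67 | 33.33 | 525416.67 | 108333.33
hole | -1809.56 | 65.00 | 80.00 | -117621.23 | -144764.59
Σ | 27337.34 |  |  | 2220578.58 | 2375832.67
X̄ = 2220578.58 / 27337.34 = 81.23 mm
Ȳ = 2375832.67 / 27337.34 = 86.91 mm

X̄ = 81.23 mm, Ȳ = 86.91 mm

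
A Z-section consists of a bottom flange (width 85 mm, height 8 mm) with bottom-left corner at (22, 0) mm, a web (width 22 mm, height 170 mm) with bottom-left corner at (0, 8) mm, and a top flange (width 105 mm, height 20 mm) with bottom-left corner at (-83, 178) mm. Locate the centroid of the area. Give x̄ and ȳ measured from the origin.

x̄ = 3.21 mm, ȳ = 114.32 mm

Part | A | x̄ᵢ | ȳᵢ | A·x̄ᵢ | A·ȳᵢ
bottom flange | 680.00 | 64.50 | 4.00 | 43860.00 | 2720.00
web | 3740.00 | 11.00 | 93.00 | 41140.00 | 347820.00
top flange | 2100.00 | -30.50 | 188.00 | -64050.00 | 394800.00
Σ | 6520.00 |  |  | 20950.00 | 745340.00
x̄ = 20950.00 / 6520.00 = 3.21 mm
ȳ = 745340.00 / 6520.00 = 114.32 mm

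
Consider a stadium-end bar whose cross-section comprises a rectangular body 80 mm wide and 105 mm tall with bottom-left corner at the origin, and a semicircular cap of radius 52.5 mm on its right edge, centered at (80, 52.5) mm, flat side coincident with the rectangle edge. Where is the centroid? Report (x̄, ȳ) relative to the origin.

x̄ = 61.18 mm, ȳ = 52.50 mm

rectangular body: A = 80 × 105 = 8400.00, centroid at (40.00, 52.50).
semicircular end: A = ½π·52.5² = 4329.51, centroid at (102.28, 52.50).
ΣA = 12729.51 mm², ΣAx̄ = 778829.34 mm³, ΣAȳ = 668299.14 mm³.
x̄ = 778829.34/12729.51 = 61.18 mm; ȳ = 668299.14/12729.51 = 52.50 mm.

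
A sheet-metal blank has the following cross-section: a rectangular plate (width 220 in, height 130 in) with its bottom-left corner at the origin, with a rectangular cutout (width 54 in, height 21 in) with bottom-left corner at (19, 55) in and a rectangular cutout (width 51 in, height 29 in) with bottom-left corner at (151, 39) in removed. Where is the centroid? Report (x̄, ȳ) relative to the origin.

x̄ = 109.01 in, ȳ = 65.63 in

Part | A | x̄ᵢ | ȳᵢ | A·x̄ᵢ | A·ȳᵢ
plate | 28600.00 | 110.00 | 65.00 | 3146000.00 | 1859000.00
hole 1 | -1134.00 | 46.00 | 65.50 | -52164.00 | -74277.00
hole 2 | -1479.00 | 176.50 | 53.50 | -261043.50 | -79126.50
Σ | 25987.00 |  |  | 2832792.50 | 1705596.50
x̄ = 2832792.50 / 25987.00 = 109.01 in
ȳ = 1705596.50 / 25987.00 = 65.63 in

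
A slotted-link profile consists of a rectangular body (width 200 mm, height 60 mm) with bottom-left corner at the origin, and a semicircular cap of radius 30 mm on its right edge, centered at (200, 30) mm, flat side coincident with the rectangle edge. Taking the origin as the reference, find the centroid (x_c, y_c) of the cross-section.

x_c = 111.88 mm, y_c = 30.00 mm

rectangular body: A = 200 × 60 = 12000.00, centroid at (100.00, 30.00).
semicircular end: A = ½π·30² = 1413.72, centroid at (212.73, 30.00).
ΣA = 13413.72 mm², ΣAx_c = 1500743.34 mm³, ΣAy_c = 402411.50 mm³.
x_c = 1500743.34/13413.72 = 111.88 mm; y_c = 402411.50/13413.72 = 30.00 mm.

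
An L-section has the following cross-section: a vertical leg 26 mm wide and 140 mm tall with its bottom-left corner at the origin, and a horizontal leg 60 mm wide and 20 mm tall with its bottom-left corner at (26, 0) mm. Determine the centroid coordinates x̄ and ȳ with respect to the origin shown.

x̄ = 23.66 mm, ȳ = 55.12 mm

vertical leg: A = 26 × 140 = 3640.00, centroid at (13.00, 70.00).
horizontal leg: A = 60 × 20 = 1200.00, centroid at (56.00, 10.00).
ΣA = 4840.00 mm²
ΣAx̄ = (3640.00)(13.00) + (1200.00)(56.00) = 114520.00 mm³
ΣAȳ = (3640.00)(70.00) + (1200.00)(10.00) = 266800.00 mm³
x̄ = 114520.00 / 4840.00 = 23.66 mm
ȳ = 266800.00 / 4840.00 = 55.12 mm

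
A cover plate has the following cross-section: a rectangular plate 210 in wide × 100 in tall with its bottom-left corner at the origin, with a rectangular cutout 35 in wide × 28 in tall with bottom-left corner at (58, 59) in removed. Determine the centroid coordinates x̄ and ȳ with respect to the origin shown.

x̄ = 106.44 in, ȳ = 48.87 in

Part | A | x̄ᵢ | ȳᵢ | A·x̄ᵢ | A·ȳᵢ
plate | 21000.00 | 105.00 | 50.00 | 2205000.00 | 1050000.00
hole | -980.00 | 75.50 | 73.00 | -73990.00 | -71540.00
Σ | 20020.00 |  |  | 2131010.00 | 978460.00
x̄ = 2131010.00 / 20020.00 = 106.44 in
ȳ = 978460.00 / 20020.00 = 48.87 in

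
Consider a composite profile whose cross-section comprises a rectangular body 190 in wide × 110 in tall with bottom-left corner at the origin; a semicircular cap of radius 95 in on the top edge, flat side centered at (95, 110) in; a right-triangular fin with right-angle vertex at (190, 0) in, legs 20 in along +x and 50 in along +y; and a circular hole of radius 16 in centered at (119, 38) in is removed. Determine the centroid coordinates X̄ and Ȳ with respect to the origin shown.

X̄ = 95.91 in, Ȳ = 93.70 in

Part | A | x̄ᵢ | ȳᵢ | A·x̄ᵢ | A·ȳᵢ
rectangular body | 20900.00 | 95.00 | 55.00 | 1985500.00 | 1149500.00
semicircular top | 14176.44 | 95.00 | 150.32 | 1346761.50 | 2130991.39
triangular fin | 500.00 | 196.67 | 16.67 | 98333.33 | 8333.33
hole | -804.25 | 119.00 | 38.00 | -95705.48 | -30561.41
Σ | 34772.19 |  |  | 3334889.36 | 3258263.31
X̄ = 3334889.36 / 34772.19 = 95.91 in
Ȳ = 3258263.31 / 34772.19 = 93.70 in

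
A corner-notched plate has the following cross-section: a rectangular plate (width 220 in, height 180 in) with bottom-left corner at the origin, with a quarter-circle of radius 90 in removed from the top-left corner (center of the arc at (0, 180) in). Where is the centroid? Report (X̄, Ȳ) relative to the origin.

plate: A = 220 × 180 = 39600.00, centroid at (110.00, 90.00).
removed quarter-circle: A = −¼π·90² = -6361.73, centroid at (38.20, 141.80).
ΣA = 33238.27 in²
ΣAX̄ = (39600.00)(110.00) + (-6361.73)(38.20) = 4113000.00 in³
ΣAȲ = (39600.00)(90.00) + (-6361.73)(141.80) = 2661889.48 in³
X̄ = 4113000.00 / 33238.27 = 123.74 in
Ȳ = 2661889.48 / 33238.27 = 80.09 in

X̄ = 123.74 in, Ȳ = 80.09 in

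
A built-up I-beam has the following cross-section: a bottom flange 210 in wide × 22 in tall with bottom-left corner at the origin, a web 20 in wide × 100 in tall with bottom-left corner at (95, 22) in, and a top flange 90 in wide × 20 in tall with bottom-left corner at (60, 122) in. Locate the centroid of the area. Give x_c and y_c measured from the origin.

x_c = 105.00 in, y_c = 51.36 in

bottom flange: A = 210 × 22 = 4620.00, centroid at (105.00, 11.00).
web: A = 20 × 100 = 2000.00, centroid at (105.00, 72.00).
top flange: A = 90 × 20 = 1800.00, centroid at (105.00, 132.00).
ΣA = 8420.00 in², ΣAx_c = 884100.00 in³, ΣAy_c = 432420.00 in³.
x_c = 884100.00/8420.00 = 105.00 in; y_c = 432420.00/8420.00 = 51.36 in.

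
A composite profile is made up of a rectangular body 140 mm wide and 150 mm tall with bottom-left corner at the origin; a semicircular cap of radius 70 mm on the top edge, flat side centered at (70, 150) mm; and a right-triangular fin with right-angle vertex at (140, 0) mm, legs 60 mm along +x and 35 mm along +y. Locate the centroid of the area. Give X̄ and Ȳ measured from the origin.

X̄ = 73.18 mm, Ȳ = 99.86 mm

rectangular body: A = 140 × 150 = 21000.00, centroid at (70.00, 75.00).
semicircular top: A = ½π·70² = 7696.90, centroid at (70.00, 179.71).
triangular fin: A = ½·60·35 = 1050.00, centroid at (160.00, 11.67).
ΣA = 29746.90 mm²
ΣAX̄ = (21000.00)(70.00) + (7696.90)(70.00) + (1050.00)(160.00) = 2176783.14 mm³
ΣAȲ = (21000.00)(75.00) + (7696.90)(179.71) + (1050.00)(11.67) = 2970451.97 mm³
X̄ = 2176783.14 / 29746.90 = 73.18 mm
Ȳ = 2970451.97 / 29746.90 = 99.86 mm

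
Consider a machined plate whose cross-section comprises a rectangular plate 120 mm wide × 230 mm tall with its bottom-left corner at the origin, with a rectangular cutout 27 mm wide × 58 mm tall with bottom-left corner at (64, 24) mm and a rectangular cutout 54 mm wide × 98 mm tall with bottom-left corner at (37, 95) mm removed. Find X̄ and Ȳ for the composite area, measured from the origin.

X̄ = 57.66 mm, Ȳ = 112.28 mm

plate: A = 120 × 230 = 27600.00, centroid at (60.00, 115.00).
hole 1: A = −(27 × 58) = -1566.00, centroid at (77.50, 53.00).
hole 2: A = −(54 × 98) = -5292.00, centroid at (64.00, 144.00).
ΣA = 20742.00 mm², ΣAX̄ = 1195947.00 mm³, ΣAȲ = 2328954.00 mm³.
X̄ = 1195947.00/20742.00 = 57.66 mm; Ȳ = 2328954.00/20742.00 = 112.28 mm.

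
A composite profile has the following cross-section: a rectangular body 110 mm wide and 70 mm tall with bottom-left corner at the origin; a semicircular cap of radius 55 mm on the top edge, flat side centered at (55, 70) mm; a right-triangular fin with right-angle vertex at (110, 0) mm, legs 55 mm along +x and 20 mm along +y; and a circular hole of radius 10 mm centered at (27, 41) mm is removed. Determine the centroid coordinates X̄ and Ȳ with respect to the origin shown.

X̄ = 58.87 mm, Ȳ = 55.47 mm

Part | A | x̄ᵢ | ȳᵢ | A·x̄ᵢ | A·ȳᵢ
rectangular body | 7700.00 | 55.00 | 35.00 | 423500.00 | 269500.00
semicircular top | 4751.66 | 55.00 | 93.34 | 261341.24 | 443532.79
triangular fin | 550.00 | 128.33 | 6.67 | 70583.33 | 3666.67
hole | -314.16 | 27.00 | 41.00 | -8482.30 | -12880.53
Σ | 12687.50 |  |  | 746942.27 | 703818.93
X̄ = 746942.27 / 12687.50 = 58.87 mm
Ȳ = 703818.93 / 12687.50 = 55.47 mm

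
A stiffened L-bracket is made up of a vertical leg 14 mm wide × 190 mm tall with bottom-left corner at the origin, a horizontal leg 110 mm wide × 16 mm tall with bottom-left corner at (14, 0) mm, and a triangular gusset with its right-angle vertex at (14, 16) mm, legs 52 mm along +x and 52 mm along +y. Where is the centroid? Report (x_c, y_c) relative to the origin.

x_c = 31.60 mm, y_c = 54.03 mm

vertical leg: A = 14 × 190 = 2660.00, centroid at (7.00, 95.00).
horizontal leg: A = 110 × 16 = 1760.00, centroid at (69.00, 8.00).
gusset: A = ½·52·52 = 1352.00, centroid at (31.33, 33.33).
ΣA = 5772.00 mm²
ΣAx_c = (2660.00)(7.00) + (1760.00)(69.00) + (1352.00)(31.33) = 182422.67 mm³
ΣAy_c = (2660.00)(95.00) + (1760.00)(8.00) + (1352.00)(33.33) = 311846.67 mm³
x_c = 182422.67 / 5772.00 = 31.60 mm
y_c = 311846.67 / 5772.00 = 54.03 mm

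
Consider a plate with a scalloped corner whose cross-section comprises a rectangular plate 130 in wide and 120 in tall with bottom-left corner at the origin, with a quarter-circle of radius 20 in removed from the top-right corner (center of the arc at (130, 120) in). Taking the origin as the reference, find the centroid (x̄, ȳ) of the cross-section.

Part | A | x̄ᵢ | ȳᵢ | A·x̄ᵢ | A·ȳᵢ
plate | 15600.00 | 65.00 | 60.00 | 1014000.00 | 936000.00
removed quarter-circle | -314.16 | 121.51 | 111.51 | -38174.04 | -35032.45
Σ | 15285.84 |  |  | 975825.96 | 900967.55
x̄ = 975825.96 / 15285.84 = 63.84 in
ȳ = 900967.55 / 15285.84 = 58.94 in

x̄ = 63.84 in, ȳ = 58.94 in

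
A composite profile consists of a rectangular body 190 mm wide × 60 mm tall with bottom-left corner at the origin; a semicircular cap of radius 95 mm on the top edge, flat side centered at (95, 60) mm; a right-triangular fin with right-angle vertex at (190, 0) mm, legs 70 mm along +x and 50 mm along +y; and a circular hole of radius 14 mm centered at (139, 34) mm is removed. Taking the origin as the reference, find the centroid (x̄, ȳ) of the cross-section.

Part | A | x̄ᵢ | ȳᵢ | A·x̄ᵢ | A·ȳᵢ
rectangular body | 11400.00 | 95.00 | 30.00 | 1083000.00 | 342000.00
semicircular top | 14176.44 | 95.00 | 100.32 | 1346761.50 | 1422169.54
triangular fin | 1750.00 | 213.33 | 16.67 | 373333.33 | 29166.67
hole | -615.75 | 139.00 | 34.00 | -85589.55 | -20935.57
Σ | 26710.68 |  |  | 2717505.28 | 1772400.64
x̄ = 2717505.28 / 26710.68 = 101.74 mm
ȳ = 1772400.64 / 26710.68 = 66.36 mm

x̄ = 101.74 mm, ȳ = 66.36 mm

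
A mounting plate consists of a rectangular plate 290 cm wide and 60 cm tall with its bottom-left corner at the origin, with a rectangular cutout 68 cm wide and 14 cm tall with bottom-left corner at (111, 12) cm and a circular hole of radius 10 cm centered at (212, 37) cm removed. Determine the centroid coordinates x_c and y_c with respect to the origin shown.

Part | A | x̄ᵢ | ȳᵢ | A·x̄ᵢ | A·ȳᵢ
plate | 17400.00 | 145.00 | 30.00 | 2523000.00 | 522000.00
hole 1 | -952.00 | 145.00 | 19.00 | -138040.00 | -18088.00
hole 2 | -314.16 | 212.00 | 37.00 | -66601.76 | -11623.89
Σ | 16133.84 |  |  | 2318358.24 | 492288.11
x_c = 2318358.24 / 16133.84 = 143.70 cm
y_c = 492288.11 / 16133.84 = 30.51 cm

x_c = 143.70 cm, y_c = 30.51 cm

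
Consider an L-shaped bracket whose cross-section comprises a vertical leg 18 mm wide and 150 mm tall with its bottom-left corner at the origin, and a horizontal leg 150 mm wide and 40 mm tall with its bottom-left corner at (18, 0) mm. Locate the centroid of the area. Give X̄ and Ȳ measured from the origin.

X̄ = 66.93 mm, Ȳ = 37.07 mm

Part | A | x̄ᵢ | ȳᵢ | A·x̄ᵢ | A·ȳᵢ
vertical leg | 2700.00 | 9.00 | 75.00 | 24300.00 | 202500.00
horizontal leg | 6000.00 | 93.00 | 20.00 | 558000.00 | 120000.00
Σ | 8700.00 |  |  | 582300.00 | 322500.00
X̄ = 582300.00 / 8700.00 = 66.93 mm
Ȳ = 322500.00 / 8700.00 = 37.07 mm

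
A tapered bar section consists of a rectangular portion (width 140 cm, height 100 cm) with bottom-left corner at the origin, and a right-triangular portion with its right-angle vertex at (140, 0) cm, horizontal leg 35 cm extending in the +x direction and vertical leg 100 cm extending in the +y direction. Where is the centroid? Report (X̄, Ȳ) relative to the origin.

rectangular portion: A = 140 × 100 = 14000.00, centroid at (70.00, 50.00).
triangular portion: A = ½·35·100 = 1750.00, centroid at (151.67, 33.33).
ΣA = 15750.00 cm², ΣAX̄ = 1245416.67 cm³, ΣAȲ = 758333.33 cm³.
X̄ = 1245416.67/15750.00 = 79.07 cm; Ȳ = 758333.33/15750.00 = 48.15 cm.

X̄ = 79.07 cm, Ȳ = 48.15 cm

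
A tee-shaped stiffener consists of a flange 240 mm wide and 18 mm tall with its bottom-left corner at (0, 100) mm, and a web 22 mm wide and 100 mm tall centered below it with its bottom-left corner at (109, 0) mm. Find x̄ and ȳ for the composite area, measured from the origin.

x̄ = 120.00 mm, ȳ = 89.09 mm

web: A = 22 × 100 = 2200.00, centroid at (120.00, 50.00).
flange: A = 240 × 18 = 4320.00, centroid at (120.00, 109.00).
ΣA = 6520.00 mm², ΣAx̄ = 782400.00 mm³, ΣAȳ = 580880.00 mm³.
x̄ = 782400.00/6520.00 = 120.00 mm; ȳ = 580880.00/6520.00 = 89.09 mm.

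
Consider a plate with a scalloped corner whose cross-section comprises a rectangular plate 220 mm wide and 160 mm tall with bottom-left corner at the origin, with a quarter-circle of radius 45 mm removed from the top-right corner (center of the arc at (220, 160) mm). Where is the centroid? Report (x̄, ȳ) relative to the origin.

x̄ = 105.70 mm, ȳ = 77.12 mm

plate: A = 220 × 160 = 35200.00, centroid at (110.00, 80.00).
removed quarter-circle: A = −¼π·45² = -1590.43, centroid at (200.90, 140.90).
ΣA = 33609.57 mm²
ΣAx̄ = (35200.00)(110.00) + (-1590.43)(200.90) = 3552480.12 mm³
ΣAȳ = (35200.00)(80.00) + (-1590.43)(140.90) = 2591906.00 mm³
x̄ = 3552480.12 / 33609.57 = 105.70 mm
ȳ = 2591906.00 / 33609.57 = 77.12 mm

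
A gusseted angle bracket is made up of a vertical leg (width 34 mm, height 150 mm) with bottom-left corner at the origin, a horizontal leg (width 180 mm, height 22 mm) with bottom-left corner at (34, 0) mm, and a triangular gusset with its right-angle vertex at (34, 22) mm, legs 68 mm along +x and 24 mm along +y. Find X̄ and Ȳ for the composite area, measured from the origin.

X̄ = 63.18 mm, Ȳ = 45.62 mm

vertical leg: A = 34 × 150 = 5100.00, centroid at (17.00, 75.00).
horizontal leg: A = 180 × 22 = 3960.00, centroid at (124.00, 11.00).
gusset: A = ½·68·24 = 816.00, centroid at (56.67, 30.00).
ΣA = 9876.00 mm²
ΣAX̄ = (5100.00)(17.00) + (3960.00)(124.00) + (816.00)(56.67) = 623980.00 mm³
ΣAȲ = (5100.00)(75.00) + (3960.00)(11.00) + (816.00)(30.00) = 450540.00 mm³
X̄ = 623980.00 / 9876.00 = 63.18 mm
Ȳ = 450540.00 / 9876.00 = 45.62 mm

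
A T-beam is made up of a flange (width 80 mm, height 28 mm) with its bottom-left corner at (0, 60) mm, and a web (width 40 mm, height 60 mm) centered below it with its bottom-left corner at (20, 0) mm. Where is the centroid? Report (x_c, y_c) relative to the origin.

web: A = 40 × 60 = 2400.00, centroid at (40.00, 30.00).
flange: A = 80 × 28 = 2240.00, centroid at (40.00, 74.00).
ΣA = 4640.00 mm², ΣAx_c = 185600.00 mm³, ΣAy_c = 237760.00 mm³.
x_c = 185600.00/4640.00 = 40.00 mm; y_c = 237760.00/4640.00 = 51.24 mm.

x_c = 40.00 mm, y_c = 51.24 mm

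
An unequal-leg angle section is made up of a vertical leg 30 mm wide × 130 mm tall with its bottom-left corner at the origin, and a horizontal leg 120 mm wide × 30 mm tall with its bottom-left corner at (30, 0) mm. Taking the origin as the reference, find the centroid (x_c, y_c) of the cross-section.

x_c = 51.00 mm, y_c = 41.00 mm

Part | A | x̄ᵢ | ȳᵢ | A·x̄ᵢ | A·ȳᵢ
vertical leg | 3900.00 | 15.00 | 65.00 | 58500.00 | 253500.00
horizontal leg | 3600.00 | 90.00 | 15.00 | 324000.00 | 54000.00
Σ | 7500.00 |  |  | 382500.00 | 307500.00
x_c = 382500.00 / 7500.00 = 51.00 mm
y_c = 307500.00 / 7500.00 = 41.00 mm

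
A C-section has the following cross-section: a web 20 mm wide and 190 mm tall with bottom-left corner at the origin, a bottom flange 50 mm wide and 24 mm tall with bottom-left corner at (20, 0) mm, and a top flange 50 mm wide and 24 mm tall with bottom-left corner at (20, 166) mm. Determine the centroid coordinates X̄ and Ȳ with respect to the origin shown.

X̄ = 23.55 mm, Ȳ = 95.00 mm

web: A = 20 × 190 = 3800.00, centroid at (10.00, 95.00).
bottom flange: A = 50 × 24 = 1200.00, centroid at (45.00, 12.00).
top flange: A = 50 × 24 = 1200.00, centroid at (45.00, 178.00).
ΣA = 6200.00 mm²
ΣAX̄ = (3800.00)(10.00) + (1200.00)(45.00) + (1200.00)(45.00) = 146000.00 mm³
ΣAȲ = (3800.00)(95.00) + (1200.00)(12.00) + (1200.00)(178.00) = 589000.00 mm³
X̄ = 146000.00 / 6200.00 = 23.55 mm
Ȳ = 589000.00 / 6200.00 = 95.00 mm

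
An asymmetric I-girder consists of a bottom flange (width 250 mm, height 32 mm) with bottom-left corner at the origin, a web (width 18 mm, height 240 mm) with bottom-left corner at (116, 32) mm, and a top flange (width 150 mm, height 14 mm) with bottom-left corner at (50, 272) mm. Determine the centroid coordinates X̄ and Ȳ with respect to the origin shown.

bottom flange: A = 250 × 32 = 8000.00, centroid at (125.00, 16.00).
web: A = 18 × 240 = 4320.00, centroid at (125.00, 152.00).
top flange: A = 150 × 14 = 2100.00, centroid at (125.00, 279.00).
ΣA = 14420.00 mm²
ΣAX̄ = (8000.00)(125.00) + (4320.00)(125.00) + (2100.00)(125.00) = 1802500.00 mm³
ΣAȲ = (8000.00)(16.00) + (4320.00)(152.00) + (2100.00)(279.00) = 1370540.00 mm³
X̄ = 1802500.00 / 14420.00 = 125.00 mm
Ȳ = 1370540.00 / 14420.00 = 95.04 mm

X̄ = 125.00 mm, Ȳ = 95.04 mm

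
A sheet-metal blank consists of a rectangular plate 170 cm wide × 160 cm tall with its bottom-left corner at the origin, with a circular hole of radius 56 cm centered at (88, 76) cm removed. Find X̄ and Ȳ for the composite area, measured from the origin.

plate: A = 170 × 160 = 27200.00, centroid at (85.00, 80.00).
hole: A = −π·56² = -9852.03, centroid at (88.00, 76.00).
ΣA = 17347.97 cm², ΣAX̄ = 1445020.96 cm³, ΣAȲ = 1427245.37 cm³.
X̄ = 1445020.96/17347.97 = 83.30 cm; Ȳ = 1427245.37/17347.97 = 82.27 cm.

X̄ = 83.30 cm, Ȳ = 82.27 cm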